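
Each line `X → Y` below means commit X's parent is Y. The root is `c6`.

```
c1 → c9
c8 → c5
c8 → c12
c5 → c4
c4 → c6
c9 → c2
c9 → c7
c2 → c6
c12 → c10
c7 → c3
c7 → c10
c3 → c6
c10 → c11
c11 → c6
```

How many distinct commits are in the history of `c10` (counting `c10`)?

3

Walking parent pointers from c10: reachable set = {c10, c11, c6}.
That is 3 commits.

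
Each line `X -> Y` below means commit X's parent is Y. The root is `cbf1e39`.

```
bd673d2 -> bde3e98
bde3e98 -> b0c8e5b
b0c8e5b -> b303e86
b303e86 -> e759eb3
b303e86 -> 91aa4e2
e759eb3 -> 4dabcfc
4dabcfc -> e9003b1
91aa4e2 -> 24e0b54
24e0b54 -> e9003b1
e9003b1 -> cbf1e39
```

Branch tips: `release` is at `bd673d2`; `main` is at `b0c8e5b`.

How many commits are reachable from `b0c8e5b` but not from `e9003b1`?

6

Reachable from b0c8e5b: {24e0b54, 4dabcfc, 91aa4e2, b0c8e5b, b303e86, cbf1e39, e759eb3, e9003b1}.
Reachable from e9003b1: {cbf1e39, e9003b1}.
In b0c8e5b's history but not e9003b1's: {24e0b54, 4dabcfc, 91aa4e2, b0c8e5b, b303e86, e759eb3} — 6 commits.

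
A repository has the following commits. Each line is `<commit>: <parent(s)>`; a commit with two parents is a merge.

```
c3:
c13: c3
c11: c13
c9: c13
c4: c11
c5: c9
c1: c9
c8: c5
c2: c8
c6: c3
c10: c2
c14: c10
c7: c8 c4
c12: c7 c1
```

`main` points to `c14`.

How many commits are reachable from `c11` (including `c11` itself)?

Walking parent pointers from c11: reachable set = {c11, c13, c3}.
That is 3 commits.

3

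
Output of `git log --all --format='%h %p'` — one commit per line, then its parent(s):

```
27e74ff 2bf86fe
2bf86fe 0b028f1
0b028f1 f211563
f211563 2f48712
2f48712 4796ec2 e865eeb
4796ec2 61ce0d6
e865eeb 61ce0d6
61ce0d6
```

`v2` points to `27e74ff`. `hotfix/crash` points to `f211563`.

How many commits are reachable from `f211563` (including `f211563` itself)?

5

Walking parent pointers from f211563: reachable set = {2f48712, 4796ec2, 61ce0d6, e865eeb, f211563}.
That is 5 commits.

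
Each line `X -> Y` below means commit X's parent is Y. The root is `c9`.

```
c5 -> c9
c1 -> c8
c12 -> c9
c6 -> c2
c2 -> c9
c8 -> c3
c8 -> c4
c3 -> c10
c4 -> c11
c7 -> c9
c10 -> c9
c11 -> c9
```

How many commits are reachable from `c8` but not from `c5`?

5

Reachable from c8: {c10, c11, c3, c4, c8, c9}.
Reachable from c5: {c5, c9}.
In c8's history but not c5's: {c10, c11, c3, c4, c8} — 5 commits.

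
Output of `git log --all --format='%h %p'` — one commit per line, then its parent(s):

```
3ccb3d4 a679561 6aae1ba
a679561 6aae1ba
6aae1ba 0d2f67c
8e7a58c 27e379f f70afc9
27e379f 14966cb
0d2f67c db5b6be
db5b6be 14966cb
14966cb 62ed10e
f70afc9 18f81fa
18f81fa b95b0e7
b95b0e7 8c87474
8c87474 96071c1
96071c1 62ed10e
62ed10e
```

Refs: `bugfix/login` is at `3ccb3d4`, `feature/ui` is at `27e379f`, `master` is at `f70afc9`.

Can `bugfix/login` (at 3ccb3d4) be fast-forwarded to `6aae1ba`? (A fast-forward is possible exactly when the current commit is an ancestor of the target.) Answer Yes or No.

A fast-forward from 3ccb3d4 to 6aae1ba is possible iff 3ccb3d4 is an ancestor of 6aae1ba.
Ancestors of 6aae1ba: {0d2f67c, 14966cb, 62ed10e, 6aae1ba, db5b6be}.
3ccb3d4 is not among them, so fast-forward is not possible.

No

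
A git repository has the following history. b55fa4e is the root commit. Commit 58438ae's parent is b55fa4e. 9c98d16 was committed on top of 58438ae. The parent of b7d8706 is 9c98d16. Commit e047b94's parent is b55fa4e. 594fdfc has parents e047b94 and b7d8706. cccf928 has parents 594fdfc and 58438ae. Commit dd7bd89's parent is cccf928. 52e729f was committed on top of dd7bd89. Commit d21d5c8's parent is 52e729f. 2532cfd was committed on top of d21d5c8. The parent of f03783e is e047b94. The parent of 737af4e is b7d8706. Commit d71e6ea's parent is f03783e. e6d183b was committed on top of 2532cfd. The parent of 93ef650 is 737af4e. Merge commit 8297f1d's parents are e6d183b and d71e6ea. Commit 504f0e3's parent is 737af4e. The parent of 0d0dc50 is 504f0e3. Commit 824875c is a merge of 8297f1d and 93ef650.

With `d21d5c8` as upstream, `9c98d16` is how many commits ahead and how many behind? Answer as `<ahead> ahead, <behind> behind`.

Reachable from 9c98d16: {58438ae, 9c98d16, b55fa4e}.
Reachable from d21d5c8: {52e729f, 58438ae, 594fdfc, 9c98d16, b55fa4e, b7d8706, cccf928, d21d5c8, dd7bd89, e047b94}.
Only in 9c98d16's history (ahead): {} — 0.
Only in d21d5c8's history (behind): {52e729f, 594fdfc, b7d8706, cccf928, d21d5c8, dd7bd89, e047b94} — 7.

0 ahead, 7 behind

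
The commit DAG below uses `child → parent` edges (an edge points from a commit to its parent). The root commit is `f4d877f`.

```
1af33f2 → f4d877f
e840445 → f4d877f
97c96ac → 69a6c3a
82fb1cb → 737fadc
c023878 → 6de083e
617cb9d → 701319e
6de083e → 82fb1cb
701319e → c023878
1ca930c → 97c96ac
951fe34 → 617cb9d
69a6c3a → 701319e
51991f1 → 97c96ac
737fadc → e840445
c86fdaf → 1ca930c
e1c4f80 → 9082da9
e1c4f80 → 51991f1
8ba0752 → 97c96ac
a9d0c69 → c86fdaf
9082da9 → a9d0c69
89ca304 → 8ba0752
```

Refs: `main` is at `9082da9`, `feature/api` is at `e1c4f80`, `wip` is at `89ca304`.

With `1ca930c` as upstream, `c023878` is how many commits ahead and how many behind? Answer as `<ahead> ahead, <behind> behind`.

0 ahead, 4 behind

Reachable from c023878: {6de083e, 737fadc, 82fb1cb, c023878, e840445, f4d877f}.
Reachable from 1ca930c: {1ca930c, 69a6c3a, 6de083e, 701319e, 737fadc, 82fb1cb, 97c96ac, c023878, e840445, f4d877f}.
Only in c023878's history (ahead): {} — 0.
Only in 1ca930c's history (behind): {1ca930c, 69a6c3a, 701319e, 97c96ac} — 4.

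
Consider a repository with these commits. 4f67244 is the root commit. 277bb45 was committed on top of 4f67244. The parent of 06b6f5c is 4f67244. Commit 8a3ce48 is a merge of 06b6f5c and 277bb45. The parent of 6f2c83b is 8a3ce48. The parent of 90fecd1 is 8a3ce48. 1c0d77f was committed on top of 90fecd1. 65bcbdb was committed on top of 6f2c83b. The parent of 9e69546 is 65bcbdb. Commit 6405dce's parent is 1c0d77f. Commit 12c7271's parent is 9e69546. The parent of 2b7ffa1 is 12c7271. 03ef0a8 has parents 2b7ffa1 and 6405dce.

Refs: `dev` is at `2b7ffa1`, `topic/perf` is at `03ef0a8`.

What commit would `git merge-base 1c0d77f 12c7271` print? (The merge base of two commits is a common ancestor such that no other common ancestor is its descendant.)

Ancestors of 1c0d77f: {06b6f5c, 1c0d77f, 277bb45, 4f67244, 8a3ce48, 90fecd1}.
Ancestors of 12c7271: {06b6f5c, 12c7271, 277bb45, 4f67244, 65bcbdb, 6f2c83b, 8a3ce48, 9e69546}.
Common ancestors: {06b6f5c, 277bb45, 4f67244, 8a3ce48}.
Among these, 8a3ce48 is not an ancestor of any other common ancestor — it is the merge base.

8a3ce48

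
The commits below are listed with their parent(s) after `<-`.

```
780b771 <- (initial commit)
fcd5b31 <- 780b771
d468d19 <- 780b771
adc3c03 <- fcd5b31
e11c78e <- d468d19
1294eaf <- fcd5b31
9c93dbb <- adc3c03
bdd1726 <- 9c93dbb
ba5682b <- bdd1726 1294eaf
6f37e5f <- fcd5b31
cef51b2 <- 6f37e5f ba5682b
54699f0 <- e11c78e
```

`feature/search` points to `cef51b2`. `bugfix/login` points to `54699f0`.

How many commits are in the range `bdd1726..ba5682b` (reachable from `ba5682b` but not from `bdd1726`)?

Reachable from ba5682b: {1294eaf, 780b771, 9c93dbb, adc3c03, ba5682b, bdd1726, fcd5b31}.
Reachable from bdd1726: {780b771, 9c93dbb, adc3c03, bdd1726, fcd5b31}.
In ba5682b's history but not bdd1726's: {1294eaf, ba5682b} — 2 commits.

2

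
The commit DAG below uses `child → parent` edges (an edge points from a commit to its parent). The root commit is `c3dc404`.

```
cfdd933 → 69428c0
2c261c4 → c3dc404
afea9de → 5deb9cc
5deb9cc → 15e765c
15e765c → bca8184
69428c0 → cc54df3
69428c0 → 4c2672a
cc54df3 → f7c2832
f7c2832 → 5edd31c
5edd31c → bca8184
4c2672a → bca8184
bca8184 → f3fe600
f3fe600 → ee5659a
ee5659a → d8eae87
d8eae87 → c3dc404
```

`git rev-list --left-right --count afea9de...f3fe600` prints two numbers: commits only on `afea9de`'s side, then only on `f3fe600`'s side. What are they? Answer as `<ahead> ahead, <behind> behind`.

4 ahead, 0 behind

Reachable from afea9de: {15e765c, 5deb9cc, afea9de, bca8184, c3dc404, d8eae87, ee5659a, f3fe600}.
Reachable from f3fe600: {c3dc404, d8eae87, ee5659a, f3fe600}.
Only in afea9de's history (ahead): {15e765c, 5deb9cc, afea9de, bca8184} — 4.
Only in f3fe600's history (behind): {} — 0.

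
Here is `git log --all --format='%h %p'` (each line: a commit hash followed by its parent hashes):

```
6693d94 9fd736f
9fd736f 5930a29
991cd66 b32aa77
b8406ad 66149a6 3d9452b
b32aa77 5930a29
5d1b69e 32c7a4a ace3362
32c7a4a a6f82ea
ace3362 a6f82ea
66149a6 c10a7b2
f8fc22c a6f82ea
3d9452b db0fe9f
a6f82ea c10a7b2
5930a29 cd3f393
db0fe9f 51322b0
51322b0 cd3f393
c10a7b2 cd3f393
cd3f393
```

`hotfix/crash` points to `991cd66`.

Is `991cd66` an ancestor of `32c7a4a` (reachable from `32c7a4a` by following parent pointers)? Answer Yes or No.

Ancestors of 32c7a4a: {32c7a4a, a6f82ea, c10a7b2, cd3f393}.
991cd66 is not in that set, so it is not an ancestor of 32c7a4a.

No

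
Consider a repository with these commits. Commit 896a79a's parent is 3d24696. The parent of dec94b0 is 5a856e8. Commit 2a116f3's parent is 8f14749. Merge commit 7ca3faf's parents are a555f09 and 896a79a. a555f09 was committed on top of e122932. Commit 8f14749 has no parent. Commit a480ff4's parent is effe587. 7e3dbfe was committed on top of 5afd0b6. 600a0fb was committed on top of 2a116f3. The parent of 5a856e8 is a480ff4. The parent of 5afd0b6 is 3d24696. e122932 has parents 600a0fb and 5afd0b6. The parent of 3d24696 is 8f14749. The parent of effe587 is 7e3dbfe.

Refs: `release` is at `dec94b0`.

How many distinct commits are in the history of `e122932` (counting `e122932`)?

Walking parent pointers from e122932: reachable set = {2a116f3, 3d24696, 5afd0b6, 600a0fb, 8f14749, e122932}.
That is 6 commits.

6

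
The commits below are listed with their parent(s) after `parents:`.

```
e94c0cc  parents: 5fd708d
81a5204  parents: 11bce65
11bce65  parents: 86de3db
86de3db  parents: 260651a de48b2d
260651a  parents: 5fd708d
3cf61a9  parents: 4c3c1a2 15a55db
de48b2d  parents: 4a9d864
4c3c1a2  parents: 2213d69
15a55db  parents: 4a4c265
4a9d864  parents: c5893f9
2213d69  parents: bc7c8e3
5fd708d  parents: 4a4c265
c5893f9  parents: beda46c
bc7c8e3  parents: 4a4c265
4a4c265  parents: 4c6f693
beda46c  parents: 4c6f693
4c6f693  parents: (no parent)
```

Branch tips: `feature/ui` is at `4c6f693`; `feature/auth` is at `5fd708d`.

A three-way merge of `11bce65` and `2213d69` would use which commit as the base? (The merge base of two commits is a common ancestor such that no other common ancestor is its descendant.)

Ancestors of 11bce65: {11bce65, 260651a, 4a4c265, 4a9d864, 4c6f693, 5fd708d, 86de3db, beda46c, c5893f9, de48b2d}.
Ancestors of 2213d69: {2213d69, 4a4c265, 4c6f693, bc7c8e3}.
Common ancestors: {4a4c265, 4c6f693}.
Among these, 4a4c265 is not an ancestor of any other common ancestor — it is the merge base.

4a4c265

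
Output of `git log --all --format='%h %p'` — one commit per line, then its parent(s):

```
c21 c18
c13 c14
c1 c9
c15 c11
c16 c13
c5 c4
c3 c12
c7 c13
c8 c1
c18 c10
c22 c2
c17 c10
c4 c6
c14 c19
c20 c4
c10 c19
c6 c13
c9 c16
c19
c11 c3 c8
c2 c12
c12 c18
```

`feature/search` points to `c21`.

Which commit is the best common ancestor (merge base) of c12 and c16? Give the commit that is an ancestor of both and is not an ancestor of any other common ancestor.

c19

Ancestors of c12: {c10, c12, c18, c19}.
Ancestors of c16: {c13, c14, c16, c19}.
Common ancestors: {c19}.
The only common ancestor is c19, so it is the merge base.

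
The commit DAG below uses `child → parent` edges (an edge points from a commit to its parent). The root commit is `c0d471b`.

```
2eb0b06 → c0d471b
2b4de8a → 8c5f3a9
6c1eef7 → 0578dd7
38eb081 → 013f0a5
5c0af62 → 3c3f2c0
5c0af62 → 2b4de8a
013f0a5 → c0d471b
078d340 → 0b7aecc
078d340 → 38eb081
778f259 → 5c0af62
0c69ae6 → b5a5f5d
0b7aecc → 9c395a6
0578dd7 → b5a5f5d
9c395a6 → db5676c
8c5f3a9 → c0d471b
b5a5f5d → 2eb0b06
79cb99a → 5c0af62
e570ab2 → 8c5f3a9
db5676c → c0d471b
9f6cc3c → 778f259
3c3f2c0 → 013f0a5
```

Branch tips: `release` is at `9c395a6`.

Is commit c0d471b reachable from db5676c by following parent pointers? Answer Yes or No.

Ancestors of db5676c (commits reachable by following parents): {c0d471b, db5676c}.
c0d471b is in that set, so it is an ancestor of db5676c.

Yes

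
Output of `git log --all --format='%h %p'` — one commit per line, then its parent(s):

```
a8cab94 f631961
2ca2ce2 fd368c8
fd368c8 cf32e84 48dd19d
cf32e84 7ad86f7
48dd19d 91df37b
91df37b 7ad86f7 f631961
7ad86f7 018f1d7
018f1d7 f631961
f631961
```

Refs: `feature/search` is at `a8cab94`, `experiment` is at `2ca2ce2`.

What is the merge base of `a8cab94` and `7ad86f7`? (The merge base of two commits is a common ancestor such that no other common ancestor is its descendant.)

Ancestors of a8cab94: {a8cab94, f631961}.
Ancestors of 7ad86f7: {018f1d7, 7ad86f7, f631961}.
Common ancestors: {f631961}.
The only common ancestor is f631961, so it is the merge base.

f631961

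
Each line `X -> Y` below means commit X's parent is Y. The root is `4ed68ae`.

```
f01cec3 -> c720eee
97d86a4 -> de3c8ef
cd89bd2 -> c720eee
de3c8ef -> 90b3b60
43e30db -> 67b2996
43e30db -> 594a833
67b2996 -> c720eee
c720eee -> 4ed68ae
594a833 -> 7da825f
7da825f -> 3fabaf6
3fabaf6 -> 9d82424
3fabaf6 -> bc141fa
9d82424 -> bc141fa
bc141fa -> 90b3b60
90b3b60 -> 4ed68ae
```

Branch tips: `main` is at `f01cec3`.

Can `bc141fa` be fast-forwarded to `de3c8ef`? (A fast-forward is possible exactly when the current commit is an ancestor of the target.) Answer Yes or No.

No

A fast-forward from bc141fa to de3c8ef is possible iff bc141fa is an ancestor of de3c8ef.
Ancestors of de3c8ef: {4ed68ae, 90b3b60, de3c8ef}.
bc141fa is not among them, so fast-forward is not possible.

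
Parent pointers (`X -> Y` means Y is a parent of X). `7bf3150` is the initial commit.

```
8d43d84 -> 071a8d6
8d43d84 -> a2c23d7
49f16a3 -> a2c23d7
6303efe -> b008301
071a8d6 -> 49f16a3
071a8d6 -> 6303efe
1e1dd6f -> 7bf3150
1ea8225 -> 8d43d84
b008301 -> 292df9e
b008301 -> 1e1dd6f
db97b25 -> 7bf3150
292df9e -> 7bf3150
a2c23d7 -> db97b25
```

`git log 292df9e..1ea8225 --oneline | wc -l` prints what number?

Reachable from 1ea8225: {071a8d6, 1e1dd6f, 1ea8225, 292df9e, 49f16a3, 6303efe, 7bf3150, 8d43d84, a2c23d7, b008301, db97b25}.
Reachable from 292df9e: {292df9e, 7bf3150}.
In 1ea8225's history but not 292df9e's: {071a8d6, 1e1dd6f, 1ea8225, 49f16a3, 6303efe, 8d43d84, a2c23d7, b008301, db97b25} — 9 commits.

9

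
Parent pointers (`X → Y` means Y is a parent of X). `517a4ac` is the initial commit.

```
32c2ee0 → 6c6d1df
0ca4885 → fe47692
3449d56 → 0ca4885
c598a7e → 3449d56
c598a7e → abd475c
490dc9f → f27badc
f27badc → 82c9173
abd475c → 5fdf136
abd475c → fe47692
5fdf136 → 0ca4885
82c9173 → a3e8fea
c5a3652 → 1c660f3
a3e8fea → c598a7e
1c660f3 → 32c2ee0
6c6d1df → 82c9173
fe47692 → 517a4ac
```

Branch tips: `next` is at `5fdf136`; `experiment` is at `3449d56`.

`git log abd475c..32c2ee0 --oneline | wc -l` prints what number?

Reachable from 32c2ee0: {0ca4885, 32c2ee0, 3449d56, 517a4ac, 5fdf136, 6c6d1df, 82c9173, a3e8fea, abd475c, c598a7e, fe47692}.
Reachable from abd475c: {0ca4885, 517a4ac, 5fdf136, abd475c, fe47692}.
In 32c2ee0's history but not abd475c's: {32c2ee0, 3449d56, 6c6d1df, 82c9173, a3e8fea, c598a7e} — 6 commits.

6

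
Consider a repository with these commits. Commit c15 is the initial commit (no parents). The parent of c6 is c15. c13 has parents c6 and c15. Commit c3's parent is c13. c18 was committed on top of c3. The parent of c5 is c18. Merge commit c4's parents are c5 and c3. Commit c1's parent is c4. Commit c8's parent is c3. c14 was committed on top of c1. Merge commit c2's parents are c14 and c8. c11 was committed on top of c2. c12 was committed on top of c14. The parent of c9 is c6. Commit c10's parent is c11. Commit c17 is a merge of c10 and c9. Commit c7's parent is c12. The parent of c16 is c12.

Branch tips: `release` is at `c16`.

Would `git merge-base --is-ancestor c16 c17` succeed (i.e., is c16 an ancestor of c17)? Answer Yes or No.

No

Ancestors of c17: {c1, c10, c11, c13, c14, c15, c17, c18, c2, c3, c4, c5, c6, c8, c9}.
c16 is not in that set, so it is not an ancestor of c17.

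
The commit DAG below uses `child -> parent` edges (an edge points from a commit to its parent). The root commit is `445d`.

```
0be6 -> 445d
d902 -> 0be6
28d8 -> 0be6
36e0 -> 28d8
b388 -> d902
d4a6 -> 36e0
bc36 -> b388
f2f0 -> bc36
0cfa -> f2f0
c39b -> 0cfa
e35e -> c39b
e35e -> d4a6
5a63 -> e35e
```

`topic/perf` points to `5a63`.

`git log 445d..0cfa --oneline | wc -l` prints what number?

6

Reachable from 0cfa: {0be6, 0cfa, 445d, b388, bc36, d902, f2f0}.
Reachable from 445d: {445d}.
In 0cfa's history but not 445d's: {0be6, 0cfa, b388, bc36, d902, f2f0} — 6 commits.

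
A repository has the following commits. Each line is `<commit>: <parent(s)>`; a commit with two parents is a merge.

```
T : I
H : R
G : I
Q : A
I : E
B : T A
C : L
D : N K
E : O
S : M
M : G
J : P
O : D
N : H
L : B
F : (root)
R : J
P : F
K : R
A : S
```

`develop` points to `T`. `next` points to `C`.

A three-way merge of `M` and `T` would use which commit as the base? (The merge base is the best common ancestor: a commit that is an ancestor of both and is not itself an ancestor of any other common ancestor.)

I

Ancestors of M: {D, E, F, G, H, I, J, K, M, N, O, P, R}.
Ancestors of T: {D, E, F, H, I, J, K, N, O, P, R, T}.
Common ancestors: {D, E, F, H, I, J, K, N, O, P, R}.
Among these, I is not an ancestor of any other common ancestor — it is the merge base.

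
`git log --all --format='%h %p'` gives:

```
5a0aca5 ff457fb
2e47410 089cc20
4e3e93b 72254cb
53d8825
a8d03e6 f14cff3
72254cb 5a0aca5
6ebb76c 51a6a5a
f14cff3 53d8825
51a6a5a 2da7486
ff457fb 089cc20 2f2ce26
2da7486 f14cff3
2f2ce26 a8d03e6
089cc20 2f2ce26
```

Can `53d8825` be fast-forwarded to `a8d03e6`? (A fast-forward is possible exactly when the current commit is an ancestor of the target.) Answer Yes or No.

A fast-forward from 53d8825 to a8d03e6 is possible iff 53d8825 is an ancestor of a8d03e6.
Ancestors of a8d03e6: {53d8825, a8d03e6, f14cff3}.
53d8825 is among them, so fast-forward is possible.

Yes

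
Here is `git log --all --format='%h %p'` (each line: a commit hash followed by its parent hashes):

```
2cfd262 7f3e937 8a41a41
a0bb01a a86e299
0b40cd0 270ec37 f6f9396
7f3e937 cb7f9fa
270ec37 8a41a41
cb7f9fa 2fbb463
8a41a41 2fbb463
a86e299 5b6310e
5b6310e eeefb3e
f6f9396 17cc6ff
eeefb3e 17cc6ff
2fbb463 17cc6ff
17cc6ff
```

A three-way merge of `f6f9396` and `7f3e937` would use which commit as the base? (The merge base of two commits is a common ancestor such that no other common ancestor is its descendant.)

17cc6ff

Ancestors of f6f9396: {17cc6ff, f6f9396}.
Ancestors of 7f3e937: {17cc6ff, 2fbb463, 7f3e937, cb7f9fa}.
Common ancestors: {17cc6ff}.
The only common ancestor is 17cc6ff, so it is the merge base.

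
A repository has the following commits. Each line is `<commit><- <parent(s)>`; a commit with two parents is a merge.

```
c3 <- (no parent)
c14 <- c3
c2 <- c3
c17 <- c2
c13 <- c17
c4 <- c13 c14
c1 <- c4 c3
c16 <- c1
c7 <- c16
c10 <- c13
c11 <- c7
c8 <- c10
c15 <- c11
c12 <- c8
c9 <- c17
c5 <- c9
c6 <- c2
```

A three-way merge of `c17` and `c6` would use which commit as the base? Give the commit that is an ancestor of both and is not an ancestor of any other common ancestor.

c2

Ancestors of c17: {c17, c2, c3}.
Ancestors of c6: {c2, c3, c6}.
Common ancestors: {c2, c3}.
Among these, c2 is not an ancestor of any other common ancestor — it is the merge base.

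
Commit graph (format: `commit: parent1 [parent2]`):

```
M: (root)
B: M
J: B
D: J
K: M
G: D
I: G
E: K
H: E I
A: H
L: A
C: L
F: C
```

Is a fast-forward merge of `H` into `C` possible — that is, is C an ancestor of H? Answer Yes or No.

No

A fast-forward from C to H is possible iff C is an ancestor of H.
Ancestors of H: {B, D, E, G, H, I, J, K, M}.
C is not among them, so fast-forward is not possible.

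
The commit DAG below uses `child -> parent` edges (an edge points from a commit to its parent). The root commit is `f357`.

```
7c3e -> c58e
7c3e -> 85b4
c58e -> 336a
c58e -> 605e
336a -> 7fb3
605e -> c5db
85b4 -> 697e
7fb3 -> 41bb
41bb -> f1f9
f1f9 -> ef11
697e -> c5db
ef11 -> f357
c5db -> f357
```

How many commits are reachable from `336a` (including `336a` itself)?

Walking parent pointers from 336a: reachable set = {336a, 41bb, 7fb3, ef11, f1f9, f357}.
That is 6 commits.

6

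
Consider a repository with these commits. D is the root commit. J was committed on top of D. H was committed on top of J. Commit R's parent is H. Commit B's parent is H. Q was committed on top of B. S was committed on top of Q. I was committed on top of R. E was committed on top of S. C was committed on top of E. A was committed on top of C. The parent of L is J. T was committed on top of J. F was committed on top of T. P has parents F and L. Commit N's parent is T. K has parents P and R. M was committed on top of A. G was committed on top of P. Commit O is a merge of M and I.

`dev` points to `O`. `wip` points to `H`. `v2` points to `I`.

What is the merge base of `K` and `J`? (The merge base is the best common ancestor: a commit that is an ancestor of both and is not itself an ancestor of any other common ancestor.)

Ancestors of K: {D, F, H, J, K, L, P, R, T}.
Ancestors of J: {D, J}.
Common ancestors: {D, J}.
Among these, J is not an ancestor of any other common ancestor — it is the merge base.

J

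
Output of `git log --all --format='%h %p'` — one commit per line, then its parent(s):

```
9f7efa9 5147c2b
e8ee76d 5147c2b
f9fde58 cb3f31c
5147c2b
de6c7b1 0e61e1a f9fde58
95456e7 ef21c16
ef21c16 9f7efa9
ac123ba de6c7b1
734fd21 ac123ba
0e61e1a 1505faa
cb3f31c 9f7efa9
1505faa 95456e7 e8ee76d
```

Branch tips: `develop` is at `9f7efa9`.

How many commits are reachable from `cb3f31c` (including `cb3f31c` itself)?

3

Walking parent pointers from cb3f31c: reachable set = {5147c2b, 9f7efa9, cb3f31c}.
That is 3 commits.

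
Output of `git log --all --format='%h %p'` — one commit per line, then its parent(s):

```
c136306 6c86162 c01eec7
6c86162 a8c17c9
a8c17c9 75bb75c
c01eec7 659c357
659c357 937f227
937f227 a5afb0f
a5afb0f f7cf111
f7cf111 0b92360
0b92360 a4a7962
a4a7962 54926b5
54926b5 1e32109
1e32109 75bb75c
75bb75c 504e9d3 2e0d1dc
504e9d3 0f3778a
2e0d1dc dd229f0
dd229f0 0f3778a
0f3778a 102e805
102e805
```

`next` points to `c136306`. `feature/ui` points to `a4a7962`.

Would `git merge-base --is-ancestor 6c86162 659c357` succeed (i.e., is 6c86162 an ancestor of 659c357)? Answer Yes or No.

No

Ancestors of 659c357: {0b92360, 0f3778a, 102e805, 1e32109, 2e0d1dc, 504e9d3, 54926b5, 659c357, 75bb75c, 937f227, a4a7962, a5afb0f, dd229f0, f7cf111}.
6c86162 is not in that set, so it is not an ancestor of 659c357.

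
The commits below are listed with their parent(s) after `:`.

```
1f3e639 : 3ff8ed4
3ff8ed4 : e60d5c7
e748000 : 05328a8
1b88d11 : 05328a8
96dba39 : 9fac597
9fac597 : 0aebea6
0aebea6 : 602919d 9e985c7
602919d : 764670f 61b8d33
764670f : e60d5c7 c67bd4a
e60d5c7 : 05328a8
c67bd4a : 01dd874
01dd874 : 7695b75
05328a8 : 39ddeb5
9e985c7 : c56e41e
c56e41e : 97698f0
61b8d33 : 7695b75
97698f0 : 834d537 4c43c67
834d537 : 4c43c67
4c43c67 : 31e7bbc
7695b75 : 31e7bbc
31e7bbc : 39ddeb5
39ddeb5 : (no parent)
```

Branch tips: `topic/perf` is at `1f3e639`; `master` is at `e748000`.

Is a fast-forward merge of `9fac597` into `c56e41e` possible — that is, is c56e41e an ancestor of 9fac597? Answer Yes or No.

Yes

A fast-forward from c56e41e to 9fac597 is possible iff c56e41e is an ancestor of 9fac597.
Ancestors of 9fac597: {01dd874, 05328a8, 0aebea6, 31e7bbc, 39ddeb5, 4c43c67, 602919d, 61b8d33, 764670f, 7695b75, 834d537, 97698f0, 9e985c7, 9fac597, c56e41e, c67bd4a, e60d5c7}.
c56e41e is among them, so fast-forward is possible.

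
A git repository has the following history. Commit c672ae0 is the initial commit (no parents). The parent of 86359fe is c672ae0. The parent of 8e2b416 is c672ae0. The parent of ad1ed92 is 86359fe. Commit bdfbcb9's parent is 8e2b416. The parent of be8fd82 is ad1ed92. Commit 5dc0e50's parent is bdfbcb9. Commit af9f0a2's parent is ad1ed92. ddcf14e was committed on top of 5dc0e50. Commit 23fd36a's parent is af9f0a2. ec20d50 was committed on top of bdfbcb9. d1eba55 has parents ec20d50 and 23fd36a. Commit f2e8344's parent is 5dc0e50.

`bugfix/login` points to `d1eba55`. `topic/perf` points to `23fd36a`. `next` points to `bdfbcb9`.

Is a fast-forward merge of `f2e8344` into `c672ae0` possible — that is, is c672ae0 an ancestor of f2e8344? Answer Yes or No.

Yes

A fast-forward from c672ae0 to f2e8344 is possible iff c672ae0 is an ancestor of f2e8344.
Ancestors of f2e8344: {5dc0e50, 8e2b416, bdfbcb9, c672ae0, f2e8344}.
c672ae0 is among them, so fast-forward is possible.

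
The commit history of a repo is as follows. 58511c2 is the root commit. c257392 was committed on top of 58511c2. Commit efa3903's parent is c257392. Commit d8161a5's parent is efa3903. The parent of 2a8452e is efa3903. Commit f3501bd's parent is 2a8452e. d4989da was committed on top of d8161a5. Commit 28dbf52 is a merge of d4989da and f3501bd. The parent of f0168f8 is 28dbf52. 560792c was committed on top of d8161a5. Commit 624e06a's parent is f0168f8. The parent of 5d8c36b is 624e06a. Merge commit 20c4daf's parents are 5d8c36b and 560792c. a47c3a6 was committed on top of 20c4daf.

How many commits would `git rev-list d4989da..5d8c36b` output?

6

Reachable from 5d8c36b: {28dbf52, 2a8452e, 58511c2, 5d8c36b, 624e06a, c257392, d4989da, d8161a5, efa3903, f0168f8, f3501bd}.
Reachable from d4989da: {58511c2, c257392, d4989da, d8161a5, efa3903}.
In 5d8c36b's history but not d4989da's: {28dbf52, 2a8452e, 5d8c36b, 624e06a, f0168f8, f3501bd} — 6 commits.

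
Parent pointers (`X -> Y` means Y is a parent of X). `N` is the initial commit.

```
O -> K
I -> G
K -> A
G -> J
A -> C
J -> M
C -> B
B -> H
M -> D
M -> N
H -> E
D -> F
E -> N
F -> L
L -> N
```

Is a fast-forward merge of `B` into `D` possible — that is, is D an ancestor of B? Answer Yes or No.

No

A fast-forward from D to B is possible iff D is an ancestor of B.
Ancestors of B: {B, E, H, N}.
D is not among them, so fast-forward is not possible.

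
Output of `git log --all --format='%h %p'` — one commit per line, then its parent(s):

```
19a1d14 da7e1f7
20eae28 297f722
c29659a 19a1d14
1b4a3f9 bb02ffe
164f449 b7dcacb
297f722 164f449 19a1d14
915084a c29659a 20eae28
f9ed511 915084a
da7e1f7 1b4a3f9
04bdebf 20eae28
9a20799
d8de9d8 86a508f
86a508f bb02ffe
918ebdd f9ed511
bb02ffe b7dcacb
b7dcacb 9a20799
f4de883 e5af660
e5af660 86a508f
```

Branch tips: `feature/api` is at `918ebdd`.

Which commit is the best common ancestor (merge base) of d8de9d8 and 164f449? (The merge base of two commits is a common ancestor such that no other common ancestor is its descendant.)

Ancestors of d8de9d8: {86a508f, 9a20799, b7dcacb, bb02ffe, d8de9d8}.
Ancestors of 164f449: {164f449, 9a20799, b7dcacb}.
Common ancestors: {9a20799, b7dcacb}.
Among these, b7dcacb is not an ancestor of any other common ancestor — it is the merge base.

b7dcacb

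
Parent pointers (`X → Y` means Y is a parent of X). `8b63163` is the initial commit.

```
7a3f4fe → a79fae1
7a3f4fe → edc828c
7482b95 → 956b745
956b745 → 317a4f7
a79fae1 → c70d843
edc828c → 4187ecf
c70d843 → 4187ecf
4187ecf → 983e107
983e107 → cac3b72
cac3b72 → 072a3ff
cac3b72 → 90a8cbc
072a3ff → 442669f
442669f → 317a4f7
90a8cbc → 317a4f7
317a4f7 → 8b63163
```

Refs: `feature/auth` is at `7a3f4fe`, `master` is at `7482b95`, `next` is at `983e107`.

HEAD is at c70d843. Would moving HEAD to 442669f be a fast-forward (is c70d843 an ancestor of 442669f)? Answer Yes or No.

No

A fast-forward from c70d843 to 442669f is possible iff c70d843 is an ancestor of 442669f.
Ancestors of 442669f: {317a4f7, 442669f, 8b63163}.
c70d843 is not among them, so fast-forward is not possible.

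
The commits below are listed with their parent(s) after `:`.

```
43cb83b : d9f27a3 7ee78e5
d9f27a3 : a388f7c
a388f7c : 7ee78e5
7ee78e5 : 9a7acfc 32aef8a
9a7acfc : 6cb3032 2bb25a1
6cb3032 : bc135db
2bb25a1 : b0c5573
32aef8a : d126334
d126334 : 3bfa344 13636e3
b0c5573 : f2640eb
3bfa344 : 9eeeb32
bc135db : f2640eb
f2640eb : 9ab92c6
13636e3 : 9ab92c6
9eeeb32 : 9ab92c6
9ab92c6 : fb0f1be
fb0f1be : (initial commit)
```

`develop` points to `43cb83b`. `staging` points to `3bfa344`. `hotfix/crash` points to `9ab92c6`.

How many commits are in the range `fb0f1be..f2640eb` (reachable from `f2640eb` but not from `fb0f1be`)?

2

Reachable from f2640eb: {9ab92c6, f2640eb, fb0f1be}.
Reachable from fb0f1be: {fb0f1be}.
In f2640eb's history but not fb0f1be's: {9ab92c6, f2640eb} — 2 commits.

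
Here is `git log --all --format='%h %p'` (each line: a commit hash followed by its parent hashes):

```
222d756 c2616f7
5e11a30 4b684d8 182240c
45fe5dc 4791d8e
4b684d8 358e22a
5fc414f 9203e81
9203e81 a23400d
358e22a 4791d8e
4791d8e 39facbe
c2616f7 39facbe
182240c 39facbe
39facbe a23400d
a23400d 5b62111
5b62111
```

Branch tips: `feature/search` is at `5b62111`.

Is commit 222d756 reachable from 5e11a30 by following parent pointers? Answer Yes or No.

No

Ancestors of 5e11a30: {182240c, 358e22a, 39facbe, 4791d8e, 4b684d8, 5b62111, 5e11a30, a23400d}.
222d756 is not in that set, so it is not an ancestor of 5e11a30.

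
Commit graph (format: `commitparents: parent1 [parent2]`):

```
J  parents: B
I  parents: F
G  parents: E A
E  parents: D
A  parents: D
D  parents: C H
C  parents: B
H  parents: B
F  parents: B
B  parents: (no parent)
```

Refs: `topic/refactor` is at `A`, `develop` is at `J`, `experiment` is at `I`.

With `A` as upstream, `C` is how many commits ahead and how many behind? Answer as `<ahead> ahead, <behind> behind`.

0 ahead, 3 behind

Reachable from C: {B, C}.
Reachable from A: {A, B, C, D, H}.
Only in C's history (ahead): {} — 0.
Only in A's history (behind): {A, D, H} — 3.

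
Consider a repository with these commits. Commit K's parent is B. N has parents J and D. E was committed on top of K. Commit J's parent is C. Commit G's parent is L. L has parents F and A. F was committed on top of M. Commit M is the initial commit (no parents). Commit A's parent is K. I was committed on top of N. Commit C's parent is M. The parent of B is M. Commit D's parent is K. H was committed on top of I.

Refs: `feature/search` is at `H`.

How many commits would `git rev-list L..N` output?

Reachable from N: {B, C, D, J, K, M, N}.
Reachable from L: {A, B, F, K, L, M}.
In N's history but not L's: {C, D, J, N} — 4 commits.

4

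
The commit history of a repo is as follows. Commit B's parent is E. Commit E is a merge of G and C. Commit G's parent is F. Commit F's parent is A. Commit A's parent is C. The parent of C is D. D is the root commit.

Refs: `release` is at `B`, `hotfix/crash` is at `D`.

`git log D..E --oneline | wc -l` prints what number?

Reachable from E: {A, C, D, E, F, G}.
Reachable from D: {D}.
In E's history but not D's: {A, C, E, F, G} — 5 commits.

5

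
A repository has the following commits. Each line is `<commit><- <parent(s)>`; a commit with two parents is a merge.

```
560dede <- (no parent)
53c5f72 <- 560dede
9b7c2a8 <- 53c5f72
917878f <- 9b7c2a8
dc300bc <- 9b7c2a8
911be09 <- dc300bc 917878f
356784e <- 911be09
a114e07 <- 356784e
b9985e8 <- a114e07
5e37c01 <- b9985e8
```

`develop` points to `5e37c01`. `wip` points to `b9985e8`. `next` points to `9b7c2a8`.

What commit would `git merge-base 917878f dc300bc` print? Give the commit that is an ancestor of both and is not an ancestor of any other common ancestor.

9b7c2a8

Ancestors of 917878f: {53c5f72, 560dede, 917878f, 9b7c2a8}.
Ancestors of dc300bc: {53c5f72, 560dede, 9b7c2a8, dc300bc}.
Common ancestors: {53c5f72, 560dede, 9b7c2a8}.
Among these, 9b7c2a8 is not an ancestor of any other common ancestor — it is the merge base.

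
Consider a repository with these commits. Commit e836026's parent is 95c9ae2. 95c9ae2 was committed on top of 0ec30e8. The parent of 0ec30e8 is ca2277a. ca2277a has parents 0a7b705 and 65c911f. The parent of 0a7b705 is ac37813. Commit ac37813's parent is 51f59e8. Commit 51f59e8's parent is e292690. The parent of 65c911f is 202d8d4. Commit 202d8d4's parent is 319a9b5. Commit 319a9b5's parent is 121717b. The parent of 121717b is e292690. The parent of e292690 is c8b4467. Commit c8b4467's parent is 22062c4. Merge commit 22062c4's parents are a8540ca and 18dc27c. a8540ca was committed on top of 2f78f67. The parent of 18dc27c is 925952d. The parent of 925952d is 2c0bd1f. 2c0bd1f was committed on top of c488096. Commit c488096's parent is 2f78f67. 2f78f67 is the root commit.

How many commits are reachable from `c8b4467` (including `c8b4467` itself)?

8

Walking parent pointers from c8b4467: reachable set = {18dc27c, 22062c4, 2c0bd1f, 2f78f67, 925952d, a8540ca, c488096, c8b4467}.
That is 8 commits.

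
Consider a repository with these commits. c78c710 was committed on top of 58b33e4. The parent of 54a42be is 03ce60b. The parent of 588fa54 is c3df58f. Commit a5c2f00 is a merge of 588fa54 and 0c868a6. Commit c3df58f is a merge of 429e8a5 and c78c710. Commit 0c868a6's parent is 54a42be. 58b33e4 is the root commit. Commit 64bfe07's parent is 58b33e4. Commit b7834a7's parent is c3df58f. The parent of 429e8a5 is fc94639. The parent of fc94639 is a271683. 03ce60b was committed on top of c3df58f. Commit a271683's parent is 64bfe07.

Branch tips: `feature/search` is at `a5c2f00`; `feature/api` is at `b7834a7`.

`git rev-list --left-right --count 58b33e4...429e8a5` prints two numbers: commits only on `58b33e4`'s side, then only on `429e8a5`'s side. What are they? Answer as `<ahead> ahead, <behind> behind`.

Reachable from 58b33e4: {58b33e4}.
Reachable from 429e8a5: {429e8a5, 58b33e4, 64bfe07, a271683, fc94639}.
Only in 58b33e4's history (ahead): {} — 0.
Only in 429e8a5's history (behind): {429e8a5, 64bfe07, a271683, fc94639} — 4.

0 ahead, 4 behind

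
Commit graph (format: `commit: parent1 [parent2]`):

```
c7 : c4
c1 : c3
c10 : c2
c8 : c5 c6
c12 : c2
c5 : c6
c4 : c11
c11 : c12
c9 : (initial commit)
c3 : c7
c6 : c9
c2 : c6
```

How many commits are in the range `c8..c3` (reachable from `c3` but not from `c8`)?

Reachable from c3: {c11, c12, c2, c3, c4, c6, c7, c9}.
Reachable from c8: {c5, c6, c8, c9}.
In c3's history but not c8's: {c11, c12, c2, c3, c4, c7} — 6 commits.

6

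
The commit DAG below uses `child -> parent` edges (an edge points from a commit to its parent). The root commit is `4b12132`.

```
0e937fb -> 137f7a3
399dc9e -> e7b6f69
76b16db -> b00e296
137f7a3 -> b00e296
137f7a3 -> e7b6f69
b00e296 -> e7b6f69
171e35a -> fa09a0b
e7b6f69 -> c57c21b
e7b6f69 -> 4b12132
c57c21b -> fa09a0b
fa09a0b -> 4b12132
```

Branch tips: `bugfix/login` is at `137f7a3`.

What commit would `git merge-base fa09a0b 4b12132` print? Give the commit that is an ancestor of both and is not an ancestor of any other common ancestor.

Ancestors of fa09a0b: {4b12132, fa09a0b}.
Ancestors of 4b12132: {4b12132}.
Common ancestors: {4b12132}.
The only common ancestor is 4b12132, so it is the merge base.

4b12132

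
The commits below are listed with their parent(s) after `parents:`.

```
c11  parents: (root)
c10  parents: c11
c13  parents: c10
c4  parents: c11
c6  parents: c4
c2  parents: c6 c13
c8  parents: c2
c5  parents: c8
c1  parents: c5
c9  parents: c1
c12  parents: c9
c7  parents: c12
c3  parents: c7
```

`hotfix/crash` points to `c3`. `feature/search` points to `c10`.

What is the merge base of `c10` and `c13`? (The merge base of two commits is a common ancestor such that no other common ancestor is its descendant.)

c10

Ancestors of c10: {c10, c11}.
Ancestors of c13: {c10, c11, c13}.
Common ancestors: {c10, c11}.
Among these, c10 is not an ancestor of any other common ancestor — it is the merge base.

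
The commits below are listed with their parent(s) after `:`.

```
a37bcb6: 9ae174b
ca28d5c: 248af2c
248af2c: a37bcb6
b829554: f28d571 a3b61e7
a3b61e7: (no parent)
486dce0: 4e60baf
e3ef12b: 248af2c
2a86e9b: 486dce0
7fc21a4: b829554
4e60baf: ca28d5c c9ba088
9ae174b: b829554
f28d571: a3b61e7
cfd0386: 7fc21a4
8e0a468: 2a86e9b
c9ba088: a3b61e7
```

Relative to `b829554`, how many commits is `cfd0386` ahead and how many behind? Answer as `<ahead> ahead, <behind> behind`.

2 ahead, 0 behind

Reachable from cfd0386: {7fc21a4, a3b61e7, b829554, cfd0386, f28d571}.
Reachable from b829554: {a3b61e7, b829554, f28d571}.
Only in cfd0386's history (ahead): {7fc21a4, cfd0386} — 2.
Only in b829554's history (behind): {} — 0.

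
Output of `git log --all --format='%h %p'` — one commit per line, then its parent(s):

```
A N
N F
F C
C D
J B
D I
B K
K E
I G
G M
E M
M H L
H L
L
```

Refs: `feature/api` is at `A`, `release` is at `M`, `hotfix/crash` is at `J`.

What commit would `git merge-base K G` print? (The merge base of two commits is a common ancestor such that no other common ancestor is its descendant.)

Ancestors of K: {E, H, K, L, M}.
Ancestors of G: {G, H, L, M}.
Common ancestors: {H, L, M}.
Among these, M is not an ancestor of any other common ancestor — it is the merge base.

M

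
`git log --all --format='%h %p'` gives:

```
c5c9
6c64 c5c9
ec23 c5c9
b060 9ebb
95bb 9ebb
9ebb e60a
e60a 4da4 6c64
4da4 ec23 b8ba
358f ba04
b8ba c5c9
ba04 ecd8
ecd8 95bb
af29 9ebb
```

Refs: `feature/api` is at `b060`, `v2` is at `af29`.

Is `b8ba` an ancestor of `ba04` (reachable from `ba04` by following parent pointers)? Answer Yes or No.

Ancestors of ba04 (commits reachable by following parents): {4da4, 6c64, 95bb, 9ebb, b8ba, ba04, c5c9, e60a, ec23, ecd8}.
b8ba is in that set, so it is an ancestor of ba04.

Yes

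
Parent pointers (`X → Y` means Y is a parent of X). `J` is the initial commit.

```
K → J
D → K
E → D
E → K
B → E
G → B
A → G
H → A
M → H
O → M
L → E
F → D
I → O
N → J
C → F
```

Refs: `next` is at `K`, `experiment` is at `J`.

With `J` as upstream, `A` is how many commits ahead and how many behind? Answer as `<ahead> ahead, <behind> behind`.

Reachable from A: {A, B, D, E, G, J, K}.
Reachable from J: {J}.
Only in A's history (ahead): {A, B, D, E, G, K} — 6.
Only in J's history (behind): {} — 0.

6 ahead, 0 behind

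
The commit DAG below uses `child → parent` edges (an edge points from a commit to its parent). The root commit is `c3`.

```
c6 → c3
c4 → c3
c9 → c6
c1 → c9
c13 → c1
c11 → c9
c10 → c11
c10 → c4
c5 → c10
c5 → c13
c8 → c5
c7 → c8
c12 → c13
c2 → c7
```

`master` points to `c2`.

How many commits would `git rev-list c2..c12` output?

1

Reachable from c12: {c1, c12, c13, c3, c6, c9}.
Reachable from c2: {c1, c10, c11, c13, c2, c3, c4, c5, c6, c7, c8, c9}.
In c12's history but not c2's: {c12} — 1 commit.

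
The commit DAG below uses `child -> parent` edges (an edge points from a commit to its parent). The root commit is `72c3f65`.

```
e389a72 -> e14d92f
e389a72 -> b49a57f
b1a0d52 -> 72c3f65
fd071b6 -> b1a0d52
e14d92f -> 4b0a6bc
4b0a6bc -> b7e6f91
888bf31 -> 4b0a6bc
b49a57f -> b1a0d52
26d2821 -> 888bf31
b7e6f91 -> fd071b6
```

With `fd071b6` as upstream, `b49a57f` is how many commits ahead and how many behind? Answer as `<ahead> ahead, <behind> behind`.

Reachable from b49a57f: {72c3f65, b1a0d52, b49a57f}.
Reachable from fd071b6: {72c3f65, b1a0d52, fd071b6}.
Only in b49a57f's history (ahead): {b49a57f} — 1.
Only in fd071b6's history (behind): {fd071b6} — 1.

1 ahead, 1 behind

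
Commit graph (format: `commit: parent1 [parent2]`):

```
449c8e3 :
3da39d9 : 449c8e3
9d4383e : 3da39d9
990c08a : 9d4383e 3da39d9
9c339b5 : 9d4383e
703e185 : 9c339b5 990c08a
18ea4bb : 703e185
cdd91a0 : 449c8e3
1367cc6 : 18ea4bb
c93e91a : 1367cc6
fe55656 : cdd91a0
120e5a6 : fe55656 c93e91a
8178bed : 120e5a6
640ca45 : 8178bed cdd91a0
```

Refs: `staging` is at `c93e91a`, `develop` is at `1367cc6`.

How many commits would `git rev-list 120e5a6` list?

12

Walking parent pointers from 120e5a6: reachable set = {120e5a6, 1367cc6, 18ea4bb, 3da39d9, 449c8e3, 703e185, 990c08a, 9c339b5, 9d4383e, c93e91a, cdd91a0, fe55656}.
That is 12 commits.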